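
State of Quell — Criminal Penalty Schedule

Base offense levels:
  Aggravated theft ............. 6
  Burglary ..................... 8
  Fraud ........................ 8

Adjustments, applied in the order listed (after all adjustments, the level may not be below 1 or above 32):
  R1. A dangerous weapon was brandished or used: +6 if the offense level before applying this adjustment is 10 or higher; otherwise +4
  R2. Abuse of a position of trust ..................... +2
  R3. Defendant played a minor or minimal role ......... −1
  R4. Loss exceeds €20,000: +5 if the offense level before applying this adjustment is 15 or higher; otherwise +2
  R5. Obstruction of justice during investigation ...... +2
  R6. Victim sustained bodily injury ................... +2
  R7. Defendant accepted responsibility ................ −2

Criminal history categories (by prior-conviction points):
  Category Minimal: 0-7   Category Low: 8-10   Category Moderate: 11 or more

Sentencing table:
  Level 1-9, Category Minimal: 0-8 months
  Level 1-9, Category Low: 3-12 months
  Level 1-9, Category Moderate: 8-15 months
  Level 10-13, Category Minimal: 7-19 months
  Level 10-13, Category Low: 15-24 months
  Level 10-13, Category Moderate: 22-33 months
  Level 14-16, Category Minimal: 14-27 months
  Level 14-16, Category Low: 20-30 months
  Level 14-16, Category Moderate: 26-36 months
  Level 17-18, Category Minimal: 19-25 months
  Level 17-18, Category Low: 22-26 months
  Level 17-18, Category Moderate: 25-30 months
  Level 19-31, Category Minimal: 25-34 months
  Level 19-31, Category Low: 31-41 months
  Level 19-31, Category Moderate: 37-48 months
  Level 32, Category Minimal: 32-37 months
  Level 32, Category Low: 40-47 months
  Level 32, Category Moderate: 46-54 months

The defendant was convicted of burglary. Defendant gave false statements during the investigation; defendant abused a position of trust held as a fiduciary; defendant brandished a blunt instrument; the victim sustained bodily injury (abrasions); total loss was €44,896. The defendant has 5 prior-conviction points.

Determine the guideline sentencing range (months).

Base offense level for burglary: 8.
R1 applies (level before this adjustment is 8 < 10, so +4): 8 + 4 = 12.
R2 applies: 12 + 2 = 14.
R4 applies (level before this adjustment is 14 < 15, so +2): 14 + 2 = 16.
R5 applies: 16 + 2 = 18.
R6 applies: 18 + 2 = 20.
Final offense level: 20.
Criminal history: 5 prior points → Category Minimal (0-7).
Level 20 falls in the 19-31 band.
Grid: Level 19-31 × Category Minimal = 25-34 months.

25-34 months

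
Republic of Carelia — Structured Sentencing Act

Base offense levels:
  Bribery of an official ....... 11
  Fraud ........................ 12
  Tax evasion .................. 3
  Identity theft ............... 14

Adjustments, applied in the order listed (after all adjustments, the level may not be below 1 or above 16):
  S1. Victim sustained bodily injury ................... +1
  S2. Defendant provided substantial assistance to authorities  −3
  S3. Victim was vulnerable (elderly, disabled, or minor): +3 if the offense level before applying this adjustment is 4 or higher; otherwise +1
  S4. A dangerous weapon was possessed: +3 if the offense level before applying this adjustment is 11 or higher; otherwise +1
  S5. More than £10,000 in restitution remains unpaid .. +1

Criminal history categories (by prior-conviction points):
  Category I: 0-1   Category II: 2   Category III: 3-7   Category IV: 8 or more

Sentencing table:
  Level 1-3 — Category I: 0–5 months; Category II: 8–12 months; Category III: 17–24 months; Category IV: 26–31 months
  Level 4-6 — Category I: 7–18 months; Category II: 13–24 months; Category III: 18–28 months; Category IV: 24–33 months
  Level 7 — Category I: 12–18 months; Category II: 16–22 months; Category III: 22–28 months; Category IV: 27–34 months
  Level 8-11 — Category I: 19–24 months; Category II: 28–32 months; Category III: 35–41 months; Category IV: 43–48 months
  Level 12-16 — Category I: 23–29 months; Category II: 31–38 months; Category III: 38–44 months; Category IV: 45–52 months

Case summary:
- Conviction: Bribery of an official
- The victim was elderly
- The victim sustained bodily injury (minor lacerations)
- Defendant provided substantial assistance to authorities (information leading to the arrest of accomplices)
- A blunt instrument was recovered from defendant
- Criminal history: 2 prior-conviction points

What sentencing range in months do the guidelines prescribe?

31-38 months

Base offense level for bribery of an official: 11.
S1 applies: 11 + 1 = 12.
S2 applies: 12 − 3 = 9.
S3 applies (level before this adjustment is 9 ≥ 4, so +3): 9 + 3 = 12.
S4 applies (level before this adjustment is 12 ≥ 11, so +3): 12 + 3 = 15.
Final offense level: 15.
Criminal history: 2 prior points → Category II (2).
Level 15 falls in the 12-16 band.
Grid: Level 12-16 × Category II = 31-38 months.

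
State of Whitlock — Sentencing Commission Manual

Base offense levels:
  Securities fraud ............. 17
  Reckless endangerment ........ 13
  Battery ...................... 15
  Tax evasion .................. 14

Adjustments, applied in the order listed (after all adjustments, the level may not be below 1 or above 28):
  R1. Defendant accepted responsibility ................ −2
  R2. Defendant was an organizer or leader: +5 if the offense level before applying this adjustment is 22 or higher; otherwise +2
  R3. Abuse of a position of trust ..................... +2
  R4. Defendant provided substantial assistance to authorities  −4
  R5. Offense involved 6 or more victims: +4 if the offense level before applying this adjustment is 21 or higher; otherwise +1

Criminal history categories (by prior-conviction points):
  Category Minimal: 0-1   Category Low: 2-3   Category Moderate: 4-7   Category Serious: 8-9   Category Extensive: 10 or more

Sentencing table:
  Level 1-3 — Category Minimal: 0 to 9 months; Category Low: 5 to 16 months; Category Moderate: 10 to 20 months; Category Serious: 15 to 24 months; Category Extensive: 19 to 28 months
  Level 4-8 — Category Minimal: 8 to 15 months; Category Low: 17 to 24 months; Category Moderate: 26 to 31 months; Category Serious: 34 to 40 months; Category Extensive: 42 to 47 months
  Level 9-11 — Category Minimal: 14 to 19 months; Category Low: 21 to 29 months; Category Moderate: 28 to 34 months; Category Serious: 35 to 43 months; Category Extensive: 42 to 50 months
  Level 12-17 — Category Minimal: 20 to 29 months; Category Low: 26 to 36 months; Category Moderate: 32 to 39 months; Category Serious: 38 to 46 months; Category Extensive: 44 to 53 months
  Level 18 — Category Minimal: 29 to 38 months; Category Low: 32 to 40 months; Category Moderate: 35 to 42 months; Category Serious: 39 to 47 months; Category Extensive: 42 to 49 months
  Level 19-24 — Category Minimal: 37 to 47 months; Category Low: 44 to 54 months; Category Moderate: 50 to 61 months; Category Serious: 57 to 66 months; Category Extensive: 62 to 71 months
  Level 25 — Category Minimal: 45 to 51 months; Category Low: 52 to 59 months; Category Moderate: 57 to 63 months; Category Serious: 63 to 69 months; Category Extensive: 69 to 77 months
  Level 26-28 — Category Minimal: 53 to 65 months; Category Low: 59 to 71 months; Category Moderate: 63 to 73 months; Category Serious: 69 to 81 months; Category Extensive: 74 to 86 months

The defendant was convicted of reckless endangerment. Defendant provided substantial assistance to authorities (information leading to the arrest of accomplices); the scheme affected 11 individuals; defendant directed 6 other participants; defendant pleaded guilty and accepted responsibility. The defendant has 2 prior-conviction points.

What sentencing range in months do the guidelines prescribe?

21-29 months

Base offense level for reckless endangerment: 13.
R1 applies: 13 − 2 = 11.
R2 applies (level before this adjustment is 11 < 22, so +2): 11 + 2 = 13.
R3 does not apply.
R4 applies: 13 − 4 = 9.
R5 applies (level before this adjustment is 9 < 21, so +1): 9 + 1 = 10.
Final offense level: 10.
Criminal history: 2 prior points → Category Low (2-3).
Level 10 falls in the 9-11 band.
Grid: Level 9-11 × Category Low = 21-29 months.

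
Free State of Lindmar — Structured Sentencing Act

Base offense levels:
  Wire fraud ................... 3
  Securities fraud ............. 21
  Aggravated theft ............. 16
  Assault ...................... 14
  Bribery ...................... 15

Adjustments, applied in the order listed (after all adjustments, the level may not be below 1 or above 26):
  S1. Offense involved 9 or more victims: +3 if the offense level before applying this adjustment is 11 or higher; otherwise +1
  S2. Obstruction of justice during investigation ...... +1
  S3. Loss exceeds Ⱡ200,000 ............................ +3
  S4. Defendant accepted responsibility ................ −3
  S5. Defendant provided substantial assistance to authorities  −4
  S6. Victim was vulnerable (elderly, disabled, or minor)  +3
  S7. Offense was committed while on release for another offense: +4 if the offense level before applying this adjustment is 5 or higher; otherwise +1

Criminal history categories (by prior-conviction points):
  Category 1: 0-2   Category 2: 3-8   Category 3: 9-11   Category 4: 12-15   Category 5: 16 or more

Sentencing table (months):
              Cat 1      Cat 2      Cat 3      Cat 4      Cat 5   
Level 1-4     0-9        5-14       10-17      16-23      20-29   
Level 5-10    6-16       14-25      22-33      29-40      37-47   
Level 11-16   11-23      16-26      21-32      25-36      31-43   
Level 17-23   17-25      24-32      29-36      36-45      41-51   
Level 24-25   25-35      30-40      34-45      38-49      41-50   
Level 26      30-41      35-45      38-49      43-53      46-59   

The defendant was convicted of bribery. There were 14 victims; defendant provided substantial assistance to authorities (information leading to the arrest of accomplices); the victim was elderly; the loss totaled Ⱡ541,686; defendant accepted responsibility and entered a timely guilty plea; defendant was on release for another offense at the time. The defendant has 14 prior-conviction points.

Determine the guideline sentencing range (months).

36-45 months

Base offense level for bribery: 15.
S1 applies (level before this adjustment is 15 ≥ 11, so +3): 15 + 3 = 18.
S2 does not apply.
S3 applies: 18 + 3 = 21.
S4 applies: 21 − 3 = 18.
S5 applies: 18 − 4 = 14.
S6 applies: 14 + 3 = 17.
S7 applies (level before this adjustment is 17 ≥ 5, so +4): 17 + 4 = 21.
Final offense level: 21.
Criminal history: 14 prior points → Category 4 (12-15).
Level 21 falls in the 17-23 band.
Grid: Level 17-23 × Category 4 = 36-45 months.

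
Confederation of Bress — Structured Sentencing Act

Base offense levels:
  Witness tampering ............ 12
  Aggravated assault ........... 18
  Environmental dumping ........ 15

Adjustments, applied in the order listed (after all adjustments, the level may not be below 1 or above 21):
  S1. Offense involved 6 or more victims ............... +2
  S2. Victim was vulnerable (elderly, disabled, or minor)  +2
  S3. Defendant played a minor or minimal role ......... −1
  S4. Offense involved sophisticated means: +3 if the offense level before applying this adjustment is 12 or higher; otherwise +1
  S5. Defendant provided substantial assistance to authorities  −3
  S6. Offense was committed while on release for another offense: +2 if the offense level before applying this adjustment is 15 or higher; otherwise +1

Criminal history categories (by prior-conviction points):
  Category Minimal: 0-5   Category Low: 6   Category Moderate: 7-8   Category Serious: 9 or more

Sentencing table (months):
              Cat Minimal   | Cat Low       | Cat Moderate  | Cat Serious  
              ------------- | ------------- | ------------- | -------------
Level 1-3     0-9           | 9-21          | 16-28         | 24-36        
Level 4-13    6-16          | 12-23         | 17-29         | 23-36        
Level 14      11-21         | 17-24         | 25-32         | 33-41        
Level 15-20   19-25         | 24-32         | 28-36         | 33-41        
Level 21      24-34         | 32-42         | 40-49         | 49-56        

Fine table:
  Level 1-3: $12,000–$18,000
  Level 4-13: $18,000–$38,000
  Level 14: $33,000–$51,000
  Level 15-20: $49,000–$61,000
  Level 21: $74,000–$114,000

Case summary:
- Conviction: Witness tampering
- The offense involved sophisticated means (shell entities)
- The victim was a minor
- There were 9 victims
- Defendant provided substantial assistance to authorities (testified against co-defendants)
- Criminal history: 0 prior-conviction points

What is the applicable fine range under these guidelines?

Base offense level for witness tampering: 12.
S1 applies: 12 + 2 = 14.
S2 applies: 14 + 2 = 16.
S3 does not apply.
S4 applies (level before this adjustment is 16 ≥ 12, so +3): 16 + 3 = 19.
S5 applies: 19 − 3 = 16.
S6 does not apply.
Final offense level: 16.
Level 16 falls in the 15-20 band.
Fine table: Level 15-20 → $49,000–$61,000.

$49,000–$61,000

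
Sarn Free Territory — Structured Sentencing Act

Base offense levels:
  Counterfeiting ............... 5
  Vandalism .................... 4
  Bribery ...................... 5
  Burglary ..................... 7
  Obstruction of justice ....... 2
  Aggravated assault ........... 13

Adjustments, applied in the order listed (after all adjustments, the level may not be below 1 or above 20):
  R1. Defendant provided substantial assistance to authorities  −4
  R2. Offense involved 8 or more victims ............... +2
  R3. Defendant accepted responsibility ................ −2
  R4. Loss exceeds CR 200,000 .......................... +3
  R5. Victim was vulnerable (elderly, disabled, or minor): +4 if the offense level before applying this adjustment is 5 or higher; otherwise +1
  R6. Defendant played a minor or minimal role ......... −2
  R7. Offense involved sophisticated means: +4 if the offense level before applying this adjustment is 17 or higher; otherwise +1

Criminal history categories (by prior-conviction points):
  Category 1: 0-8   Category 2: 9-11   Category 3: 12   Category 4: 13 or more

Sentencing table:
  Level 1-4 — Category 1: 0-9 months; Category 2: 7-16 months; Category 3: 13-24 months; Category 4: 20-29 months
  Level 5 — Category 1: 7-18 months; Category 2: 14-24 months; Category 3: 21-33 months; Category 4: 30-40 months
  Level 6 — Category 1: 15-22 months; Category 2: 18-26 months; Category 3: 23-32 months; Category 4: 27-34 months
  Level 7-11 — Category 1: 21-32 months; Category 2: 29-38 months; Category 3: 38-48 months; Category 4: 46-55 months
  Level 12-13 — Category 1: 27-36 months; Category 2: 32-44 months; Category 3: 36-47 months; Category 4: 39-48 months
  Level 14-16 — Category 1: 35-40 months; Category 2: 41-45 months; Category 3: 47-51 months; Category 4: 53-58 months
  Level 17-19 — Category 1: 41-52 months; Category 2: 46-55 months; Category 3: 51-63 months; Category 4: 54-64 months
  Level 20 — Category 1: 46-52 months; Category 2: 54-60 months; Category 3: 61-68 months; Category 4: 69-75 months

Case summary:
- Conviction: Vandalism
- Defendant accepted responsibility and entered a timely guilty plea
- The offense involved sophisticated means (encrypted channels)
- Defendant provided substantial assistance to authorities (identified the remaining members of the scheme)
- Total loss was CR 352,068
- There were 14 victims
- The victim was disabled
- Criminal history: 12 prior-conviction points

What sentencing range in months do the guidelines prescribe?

21-33 months

Base offense level for vandalism: 4.
R1 applies: 4 − 4 = 0.
R2 applies: 0 + 2 = 2.
R3 applies: 2 − 2 = 0.
R4 applies: 0 + 3 = 3.
R5 applies (level before this adjustment is 3 < 5, so +1): 3 + 1 = 4.
R6 does not apply.
R7 applies (level before this adjustment is 4 < 17, so +1): 4 + 1 = 5.
Final offense level: 5.
Criminal history: 12 prior points → Category 3 (12).
Level 5 falls in the 5 band.
Grid: Level 5 × Category 3 = 21-33 months.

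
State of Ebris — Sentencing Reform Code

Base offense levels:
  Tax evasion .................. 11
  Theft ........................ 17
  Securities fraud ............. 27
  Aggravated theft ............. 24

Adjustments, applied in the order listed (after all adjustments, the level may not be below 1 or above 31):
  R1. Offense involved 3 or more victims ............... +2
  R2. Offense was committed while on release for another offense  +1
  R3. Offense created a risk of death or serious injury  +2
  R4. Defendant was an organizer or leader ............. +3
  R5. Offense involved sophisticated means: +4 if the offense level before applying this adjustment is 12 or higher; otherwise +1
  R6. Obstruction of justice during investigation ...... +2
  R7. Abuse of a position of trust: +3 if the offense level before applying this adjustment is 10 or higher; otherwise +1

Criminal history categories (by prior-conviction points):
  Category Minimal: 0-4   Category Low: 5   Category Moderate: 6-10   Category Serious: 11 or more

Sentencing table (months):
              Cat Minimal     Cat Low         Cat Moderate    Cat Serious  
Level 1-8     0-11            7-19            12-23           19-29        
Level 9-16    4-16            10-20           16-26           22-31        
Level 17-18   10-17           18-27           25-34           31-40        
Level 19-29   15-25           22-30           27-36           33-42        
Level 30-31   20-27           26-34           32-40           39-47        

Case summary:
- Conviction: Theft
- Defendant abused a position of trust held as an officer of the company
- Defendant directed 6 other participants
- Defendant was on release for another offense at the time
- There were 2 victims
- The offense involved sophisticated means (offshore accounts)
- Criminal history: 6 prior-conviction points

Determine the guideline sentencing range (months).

27-36 months

Base offense level for theft: 17.
R2 applies: 17 + 1 = 18.
R3 does not apply.
R4 applies: 18 + 3 = 21.
R5 applies (level before this adjustment is 21 ≥ 12, so +4): 21 + 4 = 25.
R7 applies (level before this adjustment is 25 ≥ 10, so +3): 25 + 3 = 28.
Final offense level: 28.
Criminal history: 6 prior points → Category Moderate (6-10).
Level 28 falls in the 19-29 band.
Grid: Level 19-29 × Category Moderate = 27-36 months.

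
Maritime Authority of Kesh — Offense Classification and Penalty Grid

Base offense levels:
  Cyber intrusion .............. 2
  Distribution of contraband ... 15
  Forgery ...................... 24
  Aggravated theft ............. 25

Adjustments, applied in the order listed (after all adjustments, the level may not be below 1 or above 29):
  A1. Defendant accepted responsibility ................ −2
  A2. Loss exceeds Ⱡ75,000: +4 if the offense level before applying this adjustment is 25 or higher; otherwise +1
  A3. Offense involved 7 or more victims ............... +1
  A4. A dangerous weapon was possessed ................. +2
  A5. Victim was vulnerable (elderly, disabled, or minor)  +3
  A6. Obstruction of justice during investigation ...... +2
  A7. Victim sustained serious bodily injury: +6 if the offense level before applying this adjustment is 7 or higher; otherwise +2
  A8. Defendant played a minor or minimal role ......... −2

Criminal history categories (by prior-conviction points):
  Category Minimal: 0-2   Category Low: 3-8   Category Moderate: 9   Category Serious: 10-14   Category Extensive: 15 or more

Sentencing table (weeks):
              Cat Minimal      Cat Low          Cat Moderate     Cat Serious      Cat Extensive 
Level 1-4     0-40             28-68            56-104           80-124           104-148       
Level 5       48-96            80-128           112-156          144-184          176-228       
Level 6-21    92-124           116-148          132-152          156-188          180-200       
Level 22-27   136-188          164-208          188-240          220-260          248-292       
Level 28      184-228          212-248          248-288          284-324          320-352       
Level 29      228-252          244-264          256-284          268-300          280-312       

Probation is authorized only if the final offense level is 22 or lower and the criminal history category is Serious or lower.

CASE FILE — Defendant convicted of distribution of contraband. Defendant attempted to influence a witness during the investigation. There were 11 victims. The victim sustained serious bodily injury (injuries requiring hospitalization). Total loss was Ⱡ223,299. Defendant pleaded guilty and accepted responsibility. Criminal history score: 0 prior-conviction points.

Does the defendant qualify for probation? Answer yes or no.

No

Base offense level for distribution of contraband: 15.
A1 applies: 15 − 2 = 13.
A2 applies (level before this adjustment is 13 < 25, so +1): 13 + 1 = 14.
A3 applies: 14 + 1 = 15.
A4 does not apply.
A5 does not apply.
A6 applies: 15 + 2 = 17.
A7 applies (level before this adjustment is 17 ≥ 7, so +6): 17 + 6 = 23.
Final offense level: 23.
Criminal history: 0 prior points → Category Minimal (0-2).
Level 23 falls in the 22-27 band.
Grid: Level 22-27 × Category Minimal = 136-188 weeks.
Probation check: level 23 > 22 and category Minimal ≤ Serious → not eligible.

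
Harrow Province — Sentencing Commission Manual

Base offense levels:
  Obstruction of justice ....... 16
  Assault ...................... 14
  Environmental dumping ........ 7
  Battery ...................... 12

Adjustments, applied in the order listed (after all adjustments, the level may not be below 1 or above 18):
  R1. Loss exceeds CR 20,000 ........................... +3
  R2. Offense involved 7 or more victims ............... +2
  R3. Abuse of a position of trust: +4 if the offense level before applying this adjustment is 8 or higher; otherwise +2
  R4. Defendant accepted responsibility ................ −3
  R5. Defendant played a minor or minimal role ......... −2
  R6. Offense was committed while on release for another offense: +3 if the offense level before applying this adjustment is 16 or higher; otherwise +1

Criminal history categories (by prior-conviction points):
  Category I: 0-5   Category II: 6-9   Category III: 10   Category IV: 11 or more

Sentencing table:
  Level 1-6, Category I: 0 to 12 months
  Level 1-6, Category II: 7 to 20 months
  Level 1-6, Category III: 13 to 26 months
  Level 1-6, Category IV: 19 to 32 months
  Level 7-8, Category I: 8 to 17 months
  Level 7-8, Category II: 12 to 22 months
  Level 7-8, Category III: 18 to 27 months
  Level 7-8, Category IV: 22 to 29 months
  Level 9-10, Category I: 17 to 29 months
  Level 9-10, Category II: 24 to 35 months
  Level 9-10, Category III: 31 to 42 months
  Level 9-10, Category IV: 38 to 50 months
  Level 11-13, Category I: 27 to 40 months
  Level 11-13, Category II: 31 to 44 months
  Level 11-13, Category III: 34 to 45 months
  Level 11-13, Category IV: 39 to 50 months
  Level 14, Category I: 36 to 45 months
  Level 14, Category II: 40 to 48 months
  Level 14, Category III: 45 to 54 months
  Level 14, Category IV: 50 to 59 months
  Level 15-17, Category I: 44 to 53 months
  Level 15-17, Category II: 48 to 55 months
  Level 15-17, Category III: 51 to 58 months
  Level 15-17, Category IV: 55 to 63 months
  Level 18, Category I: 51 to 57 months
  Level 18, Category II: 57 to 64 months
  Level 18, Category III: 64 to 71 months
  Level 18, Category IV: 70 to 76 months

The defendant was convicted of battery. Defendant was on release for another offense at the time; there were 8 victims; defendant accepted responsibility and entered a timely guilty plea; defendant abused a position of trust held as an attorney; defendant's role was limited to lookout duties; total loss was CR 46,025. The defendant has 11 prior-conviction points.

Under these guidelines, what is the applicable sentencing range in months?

70-76 months

Base offense level for battery: 12.
R1 applies: 12 + 3 = 15.
R2 applies: 15 + 2 = 17.
R3 applies (level before this adjustment is 17 ≥ 8, so +4): 17 + 4 = 21.
R4 applies: 21 − 3 = 18.
R5 applies: 18 − 2 = 16.
R6 applies (level before this adjustment is 16 ≥ 16, so +3): 16 + 3 = 19.
Level 19 exceeds the maximum of 18; capped at 18.
Final offense level: 18.
Criminal history: 11 prior points → Category IV (11+).
Level 18 falls in the 18 band.
Grid: Level 18 × Category IV = 70-76 months.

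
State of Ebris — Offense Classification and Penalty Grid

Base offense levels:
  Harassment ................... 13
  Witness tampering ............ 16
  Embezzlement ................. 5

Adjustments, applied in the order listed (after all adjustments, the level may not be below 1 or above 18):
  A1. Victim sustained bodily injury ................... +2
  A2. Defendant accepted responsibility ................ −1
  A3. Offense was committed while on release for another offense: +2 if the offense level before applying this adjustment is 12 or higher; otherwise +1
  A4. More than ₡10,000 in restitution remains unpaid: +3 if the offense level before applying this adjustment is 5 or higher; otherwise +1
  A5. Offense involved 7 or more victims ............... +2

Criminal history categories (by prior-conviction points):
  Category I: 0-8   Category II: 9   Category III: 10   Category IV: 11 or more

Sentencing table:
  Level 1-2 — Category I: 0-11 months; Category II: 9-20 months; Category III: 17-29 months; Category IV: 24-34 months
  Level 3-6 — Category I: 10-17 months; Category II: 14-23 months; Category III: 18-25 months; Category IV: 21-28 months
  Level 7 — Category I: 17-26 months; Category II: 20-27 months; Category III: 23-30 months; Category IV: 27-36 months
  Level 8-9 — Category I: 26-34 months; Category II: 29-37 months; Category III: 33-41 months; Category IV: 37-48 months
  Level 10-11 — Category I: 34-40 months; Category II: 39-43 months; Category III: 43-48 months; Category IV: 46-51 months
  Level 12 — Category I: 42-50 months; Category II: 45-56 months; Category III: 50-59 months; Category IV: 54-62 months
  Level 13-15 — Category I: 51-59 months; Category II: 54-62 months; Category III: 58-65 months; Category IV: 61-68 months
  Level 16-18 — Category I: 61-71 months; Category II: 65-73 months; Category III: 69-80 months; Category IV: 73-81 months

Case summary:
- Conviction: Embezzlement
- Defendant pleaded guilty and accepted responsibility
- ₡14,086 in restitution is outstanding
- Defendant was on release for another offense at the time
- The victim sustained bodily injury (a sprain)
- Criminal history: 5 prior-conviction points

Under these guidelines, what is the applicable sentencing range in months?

Base offense level for embezzlement: 5.
A1 applies: 5 + 2 = 7.
A2 applies: 7 − 1 = 6.
A3 applies (level before this adjustment is 6 < 12, so +1): 6 + 1 = 7.
A4 applies (level before this adjustment is 7 ≥ 5, so +3): 7 + 3 = 10.
Final offense level: 10.
Criminal history: 5 prior points → Category I (0-8).
Level 10 falls in the 10-11 band.
Grid: Level 10-11 × Category I = 34-40 months.

34-40 months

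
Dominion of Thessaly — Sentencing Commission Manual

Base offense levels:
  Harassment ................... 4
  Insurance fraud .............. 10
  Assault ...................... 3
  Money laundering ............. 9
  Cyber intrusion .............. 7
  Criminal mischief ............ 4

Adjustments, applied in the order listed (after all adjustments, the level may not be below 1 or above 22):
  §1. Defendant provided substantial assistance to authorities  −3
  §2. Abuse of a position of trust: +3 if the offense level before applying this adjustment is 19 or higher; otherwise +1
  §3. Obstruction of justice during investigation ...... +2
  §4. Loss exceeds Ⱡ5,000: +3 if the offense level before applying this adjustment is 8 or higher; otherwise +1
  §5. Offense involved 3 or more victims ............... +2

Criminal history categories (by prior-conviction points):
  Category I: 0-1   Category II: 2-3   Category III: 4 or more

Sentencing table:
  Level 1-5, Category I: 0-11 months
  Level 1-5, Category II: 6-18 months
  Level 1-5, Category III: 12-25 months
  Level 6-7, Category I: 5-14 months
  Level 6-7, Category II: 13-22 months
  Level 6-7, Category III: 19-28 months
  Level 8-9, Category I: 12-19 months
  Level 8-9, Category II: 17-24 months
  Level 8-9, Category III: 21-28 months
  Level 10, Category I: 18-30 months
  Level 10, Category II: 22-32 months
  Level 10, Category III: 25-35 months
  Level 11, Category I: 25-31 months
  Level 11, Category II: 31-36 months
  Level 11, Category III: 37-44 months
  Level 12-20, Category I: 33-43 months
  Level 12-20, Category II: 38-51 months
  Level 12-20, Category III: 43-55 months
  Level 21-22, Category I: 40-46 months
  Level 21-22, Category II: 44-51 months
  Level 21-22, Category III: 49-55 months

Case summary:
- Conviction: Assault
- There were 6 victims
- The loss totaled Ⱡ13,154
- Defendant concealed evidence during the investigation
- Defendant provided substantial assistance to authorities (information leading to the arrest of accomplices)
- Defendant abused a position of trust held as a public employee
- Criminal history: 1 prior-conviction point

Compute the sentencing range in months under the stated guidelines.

Base offense level for assault: 3.
§1 applies: 3 − 3 = 0.
§2 applies (level before this adjustment is 0 < 19, so +1): 0 + 1 = 1.
§3 applies: 1 + 2 = 3.
§4 applies (level before this adjustment is 3 < 8, so +1): 3 + 1 = 4.
§5 applies: 4 + 2 = 6.
Final offense level: 6.
Criminal history: 1 prior point → Category I (0-1).
Level 6 falls in the 6-7 band.
Grid: Level 6-7 × Category I = 5-14 months.

5-14 months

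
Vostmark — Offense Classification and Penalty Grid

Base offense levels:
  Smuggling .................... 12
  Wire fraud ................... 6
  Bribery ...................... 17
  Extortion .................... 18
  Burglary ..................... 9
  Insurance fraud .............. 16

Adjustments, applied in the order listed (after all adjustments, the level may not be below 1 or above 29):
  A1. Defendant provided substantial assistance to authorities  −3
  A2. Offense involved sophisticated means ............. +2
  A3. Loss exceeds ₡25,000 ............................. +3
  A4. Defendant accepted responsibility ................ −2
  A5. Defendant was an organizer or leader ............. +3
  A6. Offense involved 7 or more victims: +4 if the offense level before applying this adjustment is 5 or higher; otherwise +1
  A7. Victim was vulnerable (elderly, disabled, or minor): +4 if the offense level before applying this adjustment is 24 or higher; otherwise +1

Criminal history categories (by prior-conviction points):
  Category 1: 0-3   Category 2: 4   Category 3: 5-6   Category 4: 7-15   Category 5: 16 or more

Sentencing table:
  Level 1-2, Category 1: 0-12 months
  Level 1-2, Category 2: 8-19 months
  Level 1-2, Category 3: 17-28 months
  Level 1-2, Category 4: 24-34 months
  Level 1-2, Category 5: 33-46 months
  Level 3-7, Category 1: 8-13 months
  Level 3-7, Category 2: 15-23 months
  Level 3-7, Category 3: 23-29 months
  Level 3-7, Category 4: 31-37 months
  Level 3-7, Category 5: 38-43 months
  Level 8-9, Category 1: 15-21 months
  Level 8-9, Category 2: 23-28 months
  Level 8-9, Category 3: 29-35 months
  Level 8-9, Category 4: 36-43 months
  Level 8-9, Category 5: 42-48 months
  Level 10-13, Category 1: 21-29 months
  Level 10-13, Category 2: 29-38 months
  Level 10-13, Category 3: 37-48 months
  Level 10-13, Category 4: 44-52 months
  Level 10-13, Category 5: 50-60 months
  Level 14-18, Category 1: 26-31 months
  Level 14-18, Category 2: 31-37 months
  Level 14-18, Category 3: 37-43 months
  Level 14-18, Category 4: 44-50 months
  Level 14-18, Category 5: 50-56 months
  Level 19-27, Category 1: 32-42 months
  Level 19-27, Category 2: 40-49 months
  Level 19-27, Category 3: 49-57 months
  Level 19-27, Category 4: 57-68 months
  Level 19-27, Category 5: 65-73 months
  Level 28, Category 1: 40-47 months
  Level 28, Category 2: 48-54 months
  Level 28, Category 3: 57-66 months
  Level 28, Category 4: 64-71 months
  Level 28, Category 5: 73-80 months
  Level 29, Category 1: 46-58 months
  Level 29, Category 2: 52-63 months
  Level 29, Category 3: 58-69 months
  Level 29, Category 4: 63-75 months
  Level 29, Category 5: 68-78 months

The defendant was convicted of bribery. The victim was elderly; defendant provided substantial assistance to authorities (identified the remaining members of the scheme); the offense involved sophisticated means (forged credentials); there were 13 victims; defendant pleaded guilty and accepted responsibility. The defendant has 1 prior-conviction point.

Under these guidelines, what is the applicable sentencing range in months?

32-42 months

Base offense level for bribery: 17.
A1 applies: 17 − 3 = 14.
A2 applies: 14 + 2 = 16.
A3 does not apply.
A4 applies: 16 − 2 = 14.
A6 applies (level before this adjustment is 14 ≥ 5, so +4): 14 + 4 = 18.
A7 applies (level before this adjustment is 18 < 24, so +1): 18 + 1 = 19.
Final offense level: 19.
Criminal history: 1 prior point → Category 1 (0-3).
Level 19 falls in the 19-27 band.
Grid: Level 19-27 × Category 1 = 32-42 months.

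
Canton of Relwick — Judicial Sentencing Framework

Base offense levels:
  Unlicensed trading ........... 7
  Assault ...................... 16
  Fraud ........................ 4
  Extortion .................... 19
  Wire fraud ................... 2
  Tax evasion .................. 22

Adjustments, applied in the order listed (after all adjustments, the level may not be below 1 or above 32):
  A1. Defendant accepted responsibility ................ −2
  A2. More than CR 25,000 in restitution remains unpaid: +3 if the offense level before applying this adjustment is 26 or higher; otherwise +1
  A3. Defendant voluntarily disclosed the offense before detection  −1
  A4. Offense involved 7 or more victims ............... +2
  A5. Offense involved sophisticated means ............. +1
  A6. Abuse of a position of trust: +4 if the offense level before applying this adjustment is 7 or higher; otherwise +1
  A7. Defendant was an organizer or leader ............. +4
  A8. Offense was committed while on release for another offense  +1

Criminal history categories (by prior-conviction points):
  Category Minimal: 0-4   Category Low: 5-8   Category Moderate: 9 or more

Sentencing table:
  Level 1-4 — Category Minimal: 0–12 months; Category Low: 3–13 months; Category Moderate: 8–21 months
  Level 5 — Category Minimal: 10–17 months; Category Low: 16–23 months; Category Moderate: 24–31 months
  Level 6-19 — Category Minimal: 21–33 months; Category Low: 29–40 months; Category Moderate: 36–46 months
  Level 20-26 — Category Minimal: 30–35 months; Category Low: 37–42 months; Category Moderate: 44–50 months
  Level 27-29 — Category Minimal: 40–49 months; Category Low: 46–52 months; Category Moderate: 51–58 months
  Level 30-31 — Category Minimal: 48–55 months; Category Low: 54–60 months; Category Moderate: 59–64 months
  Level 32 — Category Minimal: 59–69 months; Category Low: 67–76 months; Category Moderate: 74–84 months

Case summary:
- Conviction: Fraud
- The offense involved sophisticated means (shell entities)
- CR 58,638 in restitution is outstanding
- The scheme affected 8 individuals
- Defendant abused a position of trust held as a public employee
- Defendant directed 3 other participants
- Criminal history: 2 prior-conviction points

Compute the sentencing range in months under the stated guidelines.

Base offense level for fraud: 4.
A1 does not apply.
A2 applies (level before this adjustment is 4 < 26, so +1): 4 + 1 = 5.
A3 does not apply.
A4 applies: 5 + 2 = 7.
A5 applies: 7 + 1 = 8.
A6 applies (level before this adjustment is 8 ≥ 7, so +4): 8 + 4 = 12.
A7 applies: 12 + 4 = 16.
A8 does not apply.
Final offense level: 16.
Criminal history: 2 prior points → Category Minimal (0-4).
Level 16 falls in the 6-19 band.
Grid: Level 6-19 × Category Minimal = 21-33 months.

21-33 months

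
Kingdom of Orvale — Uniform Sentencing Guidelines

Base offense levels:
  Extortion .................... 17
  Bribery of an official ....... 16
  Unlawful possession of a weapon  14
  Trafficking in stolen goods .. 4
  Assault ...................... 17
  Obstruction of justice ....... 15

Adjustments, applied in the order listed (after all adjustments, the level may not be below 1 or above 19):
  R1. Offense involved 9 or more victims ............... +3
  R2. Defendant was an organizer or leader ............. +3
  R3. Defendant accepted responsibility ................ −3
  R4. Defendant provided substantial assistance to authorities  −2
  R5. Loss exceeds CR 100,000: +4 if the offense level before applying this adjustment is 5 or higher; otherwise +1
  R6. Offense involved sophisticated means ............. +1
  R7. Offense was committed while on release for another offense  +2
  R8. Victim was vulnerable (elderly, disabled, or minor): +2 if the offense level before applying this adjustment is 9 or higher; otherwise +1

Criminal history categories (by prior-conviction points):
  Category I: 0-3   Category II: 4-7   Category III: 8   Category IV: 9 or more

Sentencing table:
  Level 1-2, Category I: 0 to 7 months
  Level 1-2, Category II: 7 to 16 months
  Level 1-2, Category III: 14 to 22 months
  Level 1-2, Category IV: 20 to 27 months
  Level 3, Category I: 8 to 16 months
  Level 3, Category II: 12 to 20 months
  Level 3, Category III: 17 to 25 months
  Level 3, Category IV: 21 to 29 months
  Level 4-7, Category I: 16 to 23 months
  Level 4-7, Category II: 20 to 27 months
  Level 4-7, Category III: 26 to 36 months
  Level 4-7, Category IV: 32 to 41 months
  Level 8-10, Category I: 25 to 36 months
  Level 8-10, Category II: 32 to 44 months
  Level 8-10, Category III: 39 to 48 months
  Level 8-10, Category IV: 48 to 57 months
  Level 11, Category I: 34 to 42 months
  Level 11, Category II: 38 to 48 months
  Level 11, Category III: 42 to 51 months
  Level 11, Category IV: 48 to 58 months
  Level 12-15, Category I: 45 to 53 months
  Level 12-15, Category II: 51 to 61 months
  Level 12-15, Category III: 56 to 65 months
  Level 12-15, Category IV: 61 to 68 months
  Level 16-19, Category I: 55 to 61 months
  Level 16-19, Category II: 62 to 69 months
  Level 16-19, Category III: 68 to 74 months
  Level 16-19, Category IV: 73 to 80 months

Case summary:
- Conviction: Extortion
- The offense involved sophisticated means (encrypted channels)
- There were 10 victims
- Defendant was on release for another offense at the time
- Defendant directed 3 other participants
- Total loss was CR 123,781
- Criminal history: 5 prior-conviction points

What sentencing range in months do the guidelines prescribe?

62-69 months

Base offense level for extortion: 17.
R1 applies: 17 + 3 = 20.
R2 applies: 20 + 3 = 23.
R4 does not apply.
R5 applies (level before this adjustment is 23 ≥ 5, so +4): 23 + 4 = 27.
R6 applies: 27 + 1 = 28.
R7 applies: 28 + 2 = 30.
Level 30 exceeds the maximum of 19; capped at 19.
Final offense level: 19.
Criminal history: 5 prior points → Category II (4-7).
Level 19 falls in the 16-19 band.
Grid: Level 16-19 × Category II = 62-69 months.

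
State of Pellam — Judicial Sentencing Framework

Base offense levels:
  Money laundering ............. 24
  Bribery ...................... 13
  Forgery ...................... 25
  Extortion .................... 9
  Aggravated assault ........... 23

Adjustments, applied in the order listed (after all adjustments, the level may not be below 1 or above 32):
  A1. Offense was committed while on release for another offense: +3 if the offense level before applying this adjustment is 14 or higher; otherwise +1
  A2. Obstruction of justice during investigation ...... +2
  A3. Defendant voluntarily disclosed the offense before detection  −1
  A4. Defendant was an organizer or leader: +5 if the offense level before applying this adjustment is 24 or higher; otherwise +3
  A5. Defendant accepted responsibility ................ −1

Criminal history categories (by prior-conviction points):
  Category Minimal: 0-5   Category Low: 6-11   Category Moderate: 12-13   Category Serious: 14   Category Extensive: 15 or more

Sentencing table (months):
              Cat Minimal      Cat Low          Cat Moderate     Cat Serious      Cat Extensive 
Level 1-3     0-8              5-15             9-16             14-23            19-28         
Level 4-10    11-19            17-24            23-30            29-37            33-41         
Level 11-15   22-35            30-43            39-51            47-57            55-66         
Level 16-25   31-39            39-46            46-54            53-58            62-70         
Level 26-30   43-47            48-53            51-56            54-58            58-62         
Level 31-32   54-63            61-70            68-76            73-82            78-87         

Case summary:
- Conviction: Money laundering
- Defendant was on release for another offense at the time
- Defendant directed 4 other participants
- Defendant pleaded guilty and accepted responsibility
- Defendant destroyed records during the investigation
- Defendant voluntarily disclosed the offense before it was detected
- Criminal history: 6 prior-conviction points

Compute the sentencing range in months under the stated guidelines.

61-70 months

Base offense level for money laundering: 24.
A1 applies (level before this adjustment is 24 ≥ 14, so +3): 24 + 3 = 27.
A2 applies: 27 + 2 = 29.
A3 applies: 29 − 1 = 28.
A4 applies (level before this adjustment is 28 ≥ 24, so +5): 28 + 5 = 33.
A5 applies: 33 − 1 = 32.
Final offense level: 32.
Criminal history: 6 prior points → Category Low (6-11).
Level 32 falls in the 31-32 band.
Grid: Level 31-32 × Category Low = 61-70 months.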